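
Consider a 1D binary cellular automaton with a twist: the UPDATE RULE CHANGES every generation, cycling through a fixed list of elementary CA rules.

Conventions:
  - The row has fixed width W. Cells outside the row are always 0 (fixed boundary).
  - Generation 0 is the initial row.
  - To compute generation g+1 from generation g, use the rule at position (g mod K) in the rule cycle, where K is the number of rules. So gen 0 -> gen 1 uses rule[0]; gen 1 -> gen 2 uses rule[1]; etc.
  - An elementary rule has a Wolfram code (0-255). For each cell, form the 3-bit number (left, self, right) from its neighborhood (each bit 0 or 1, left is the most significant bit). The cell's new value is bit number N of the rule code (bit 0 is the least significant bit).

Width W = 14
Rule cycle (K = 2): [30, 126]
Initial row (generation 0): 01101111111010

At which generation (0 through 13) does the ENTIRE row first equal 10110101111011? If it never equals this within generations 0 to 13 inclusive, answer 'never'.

Answer: never

Derivation:
Gen 0: 01101111111010
Gen 1 (rule 30): 11001000000011
Gen 2 (rule 126): 11111100000111
Gen 3 (rule 30): 10000010001100
Gen 4 (rule 126): 11000111011110
Gen 5 (rule 30): 10101100010001
Gen 6 (rule 126): 11111110111011
Gen 7 (rule 30): 10000000100010
Gen 8 (rule 126): 11000001110111
Gen 9 (rule 30): 10100011000100
Gen 10 (rule 126): 11110111101110
Gen 11 (rule 30): 10000100001001
Gen 12 (rule 126): 11001110011111
Gen 13 (rule 30): 10111001110000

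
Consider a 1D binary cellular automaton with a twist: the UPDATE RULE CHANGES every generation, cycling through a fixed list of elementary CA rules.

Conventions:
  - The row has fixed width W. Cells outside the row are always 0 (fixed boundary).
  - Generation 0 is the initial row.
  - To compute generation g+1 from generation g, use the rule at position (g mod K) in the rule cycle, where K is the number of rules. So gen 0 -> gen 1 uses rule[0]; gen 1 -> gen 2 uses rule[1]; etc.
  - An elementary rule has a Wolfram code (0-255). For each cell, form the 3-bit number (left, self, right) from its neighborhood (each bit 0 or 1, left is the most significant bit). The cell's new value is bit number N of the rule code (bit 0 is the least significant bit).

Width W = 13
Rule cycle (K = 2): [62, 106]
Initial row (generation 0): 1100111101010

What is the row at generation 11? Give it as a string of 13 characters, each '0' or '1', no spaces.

Answer: 1000111110111

Derivation:
Gen 0: 1100111101010
Gen 1 (rule 62): 1011100011111
Gen 2 (rule 106): 0110100110001
Gen 3 (rule 62): 1101111101011
Gen 4 (rule 106): 1111000110111
Gen 5 (rule 62): 1000101101100
Gen 6 (rule 106): 0001011111100
Gen 7 (rule 62): 0011110000010
Gen 8 (rule 106): 0110010000100
Gen 9 (rule 62): 1101111001110
Gen 10 (rule 106): 1111001011010
Gen 11 (rule 62): 1000111110111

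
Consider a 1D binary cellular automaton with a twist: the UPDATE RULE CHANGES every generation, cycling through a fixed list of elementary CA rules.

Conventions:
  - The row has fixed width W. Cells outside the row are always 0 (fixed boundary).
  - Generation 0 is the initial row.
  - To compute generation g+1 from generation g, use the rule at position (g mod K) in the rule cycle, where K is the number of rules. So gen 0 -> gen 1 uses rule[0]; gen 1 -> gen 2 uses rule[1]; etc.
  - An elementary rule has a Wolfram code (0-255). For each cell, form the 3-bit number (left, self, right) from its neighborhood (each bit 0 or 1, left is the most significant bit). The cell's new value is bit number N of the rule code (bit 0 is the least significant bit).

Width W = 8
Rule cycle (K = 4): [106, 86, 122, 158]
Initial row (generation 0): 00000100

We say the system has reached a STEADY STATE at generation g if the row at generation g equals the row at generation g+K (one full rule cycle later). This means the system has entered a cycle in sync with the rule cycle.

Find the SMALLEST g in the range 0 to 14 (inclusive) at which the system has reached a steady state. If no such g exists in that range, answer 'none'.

Gen 0: 00000100
Gen 1 (rule 106): 00001000
Gen 2 (rule 86): 00011100
Gen 3 (rule 122): 00110110
Gen 4 (rule 158): 01100101
Gen 5 (rule 106): 11101010
Gen 6 (rule 86): 00101011
Gen 7 (rule 122): 01010111
Gen 8 (rule 158): 11010110
Gen 9 (rule 106): 11101110
Gen 10 (rule 86): 00100011
Gen 11 (rule 122): 01010111
Gen 12 (rule 158): 11010110
Gen 13 (rule 106): 11101110
Gen 14 (rule 86): 00100011
Gen 15 (rule 122): 01010111
Gen 16 (rule 158): 11010110
Gen 17 (rule 106): 11101110
Gen 18 (rule 86): 00100011

Answer: 7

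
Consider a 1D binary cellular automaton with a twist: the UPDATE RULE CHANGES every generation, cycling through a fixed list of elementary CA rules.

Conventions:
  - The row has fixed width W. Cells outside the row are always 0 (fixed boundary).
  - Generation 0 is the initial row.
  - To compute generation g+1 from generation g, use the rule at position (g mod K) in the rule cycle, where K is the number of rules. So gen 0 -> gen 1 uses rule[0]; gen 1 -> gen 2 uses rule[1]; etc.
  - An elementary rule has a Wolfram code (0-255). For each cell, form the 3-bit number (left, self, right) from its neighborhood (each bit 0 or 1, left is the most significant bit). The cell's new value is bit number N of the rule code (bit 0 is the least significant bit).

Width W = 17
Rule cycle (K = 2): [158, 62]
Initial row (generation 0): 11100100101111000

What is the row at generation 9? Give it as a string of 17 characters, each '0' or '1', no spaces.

Gen 0: 11100100101111000
Gen 1 (rule 158): 11011111101110100
Gen 2 (rule 62): 10110000011001110
Gen 3 (rule 158): 10101000110111101
Gen 4 (rule 62): 11111101101100011
Gen 5 (rule 158): 11111001001010110
Gen 6 (rule 62): 10000111111111101
Gen 7 (rule 158): 11001111111111001
Gen 8 (rule 62): 10111000000000111
Gen 9 (rule 158): 10110100000001110

Answer: 10110100000001110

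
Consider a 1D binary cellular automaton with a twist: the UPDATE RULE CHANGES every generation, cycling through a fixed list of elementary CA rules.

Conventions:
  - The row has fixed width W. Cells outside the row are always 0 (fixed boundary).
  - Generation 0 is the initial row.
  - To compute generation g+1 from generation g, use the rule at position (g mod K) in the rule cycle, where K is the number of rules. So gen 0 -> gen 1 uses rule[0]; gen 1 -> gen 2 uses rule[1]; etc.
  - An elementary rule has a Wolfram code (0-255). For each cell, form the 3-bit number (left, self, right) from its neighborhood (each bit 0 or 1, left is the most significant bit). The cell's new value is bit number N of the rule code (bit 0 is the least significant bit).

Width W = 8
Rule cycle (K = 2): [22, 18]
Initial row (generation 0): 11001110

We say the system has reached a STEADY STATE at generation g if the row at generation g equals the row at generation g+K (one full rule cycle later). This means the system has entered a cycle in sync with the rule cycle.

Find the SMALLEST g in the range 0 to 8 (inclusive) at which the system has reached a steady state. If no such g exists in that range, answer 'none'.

Gen 0: 11001110
Gen 1 (rule 22): 00110001
Gen 2 (rule 18): 01001010
Gen 3 (rule 22): 11111011
Gen 4 (rule 18): 00000000
Gen 5 (rule 22): 00000000
Gen 6 (rule 18): 00000000
Gen 7 (rule 22): 00000000
Gen 8 (rule 18): 00000000
Gen 9 (rule 22): 00000000
Gen 10 (rule 18): 00000000

Answer: 4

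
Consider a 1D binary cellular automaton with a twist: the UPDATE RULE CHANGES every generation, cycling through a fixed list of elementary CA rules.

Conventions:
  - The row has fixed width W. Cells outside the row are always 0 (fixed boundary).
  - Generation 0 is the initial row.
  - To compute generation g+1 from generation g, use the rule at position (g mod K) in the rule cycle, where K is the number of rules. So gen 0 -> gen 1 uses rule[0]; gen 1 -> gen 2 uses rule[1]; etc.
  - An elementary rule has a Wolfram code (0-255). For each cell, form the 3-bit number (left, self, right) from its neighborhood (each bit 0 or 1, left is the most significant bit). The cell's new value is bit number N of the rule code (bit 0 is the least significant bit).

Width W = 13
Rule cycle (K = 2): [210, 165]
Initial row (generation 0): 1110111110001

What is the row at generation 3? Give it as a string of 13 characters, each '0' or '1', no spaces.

Answer: 0000010110011

Derivation:
Gen 0: 1110111110001
Gen 1 (rule 210): 0110011111010
Gen 2 (rule 165): 0000001110110
Gen 3 (rule 210): 0000010110011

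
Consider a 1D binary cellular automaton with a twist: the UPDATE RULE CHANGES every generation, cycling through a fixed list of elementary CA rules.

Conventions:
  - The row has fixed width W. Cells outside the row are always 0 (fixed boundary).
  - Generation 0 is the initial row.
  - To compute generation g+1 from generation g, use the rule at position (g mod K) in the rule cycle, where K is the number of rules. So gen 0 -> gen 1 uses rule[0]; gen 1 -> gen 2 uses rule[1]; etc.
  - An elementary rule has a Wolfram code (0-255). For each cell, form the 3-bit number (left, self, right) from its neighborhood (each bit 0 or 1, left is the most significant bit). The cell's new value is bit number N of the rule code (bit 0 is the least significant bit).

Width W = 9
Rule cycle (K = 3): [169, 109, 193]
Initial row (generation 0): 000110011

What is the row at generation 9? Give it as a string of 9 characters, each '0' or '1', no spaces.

Answer: 000000100

Derivation:
Gen 0: 000110011
Gen 1 (rule 169): 110100010
Gen 2 (rule 109): 111101010
Gen 3 (rule 193): 011100000
Gen 4 (rule 169): 011001111
Gen 5 (rule 109): 011001001
Gen 6 (rule 193): 001000000
Gen 7 (rule 169): 100011111
Gen 8 (rule 109): 101010001
Gen 9 (rule 193): 000000100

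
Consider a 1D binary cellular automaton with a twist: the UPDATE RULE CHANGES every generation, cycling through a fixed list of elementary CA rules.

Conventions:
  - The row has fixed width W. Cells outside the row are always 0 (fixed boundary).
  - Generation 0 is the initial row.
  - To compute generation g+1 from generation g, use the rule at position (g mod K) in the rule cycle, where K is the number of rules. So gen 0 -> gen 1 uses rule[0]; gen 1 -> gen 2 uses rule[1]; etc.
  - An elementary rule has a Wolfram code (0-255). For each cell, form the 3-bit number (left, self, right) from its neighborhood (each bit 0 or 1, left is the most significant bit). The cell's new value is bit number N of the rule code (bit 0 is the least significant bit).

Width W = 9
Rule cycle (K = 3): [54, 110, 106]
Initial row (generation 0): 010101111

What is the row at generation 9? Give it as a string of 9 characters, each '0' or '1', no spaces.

Answer: 001110000

Derivation:
Gen 0: 010101111
Gen 1 (rule 54): 111110000
Gen 2 (rule 110): 100010000
Gen 3 (rule 106): 000100000
Gen 4 (rule 54): 001110000
Gen 5 (rule 110): 011010000
Gen 6 (rule 106): 111100000
Gen 7 (rule 54): 000010000
Gen 8 (rule 110): 000110000
Gen 9 (rule 106): 001110000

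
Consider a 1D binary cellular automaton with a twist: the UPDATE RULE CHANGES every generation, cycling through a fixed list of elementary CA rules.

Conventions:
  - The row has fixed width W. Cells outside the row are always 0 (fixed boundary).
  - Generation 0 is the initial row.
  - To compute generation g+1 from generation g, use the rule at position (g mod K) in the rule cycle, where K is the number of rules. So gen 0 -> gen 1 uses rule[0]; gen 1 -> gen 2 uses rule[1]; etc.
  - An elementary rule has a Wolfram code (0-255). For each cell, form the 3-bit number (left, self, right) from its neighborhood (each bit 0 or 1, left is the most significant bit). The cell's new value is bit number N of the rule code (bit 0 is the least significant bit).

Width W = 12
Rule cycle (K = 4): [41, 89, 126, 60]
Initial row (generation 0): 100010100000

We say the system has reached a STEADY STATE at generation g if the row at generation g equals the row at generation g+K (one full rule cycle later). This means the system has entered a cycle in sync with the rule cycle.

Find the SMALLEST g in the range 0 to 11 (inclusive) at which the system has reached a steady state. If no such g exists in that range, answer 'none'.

Answer: none

Derivation:
Gen 0: 100010100000
Gen 1 (rule 41): 001001001111
Gen 2 (rule 89): 100100101001
Gen 3 (rule 126): 111111111111
Gen 4 (rule 60): 100000000000
Gen 5 (rule 41): 001111111111
Gen 6 (rule 89): 101000000001
Gen 7 (rule 126): 111100000011
Gen 8 (rule 60): 100010000010
Gen 9 (rule 41): 001000111000
Gen 10 (rule 89): 100110101111
Gen 11 (rule 126): 111111111001
Gen 12 (rule 60): 100000000101
Gen 13 (rule 41): 001111110010
Gen 14 (rule 89): 101000011001
Gen 15 (rule 126): 111100111111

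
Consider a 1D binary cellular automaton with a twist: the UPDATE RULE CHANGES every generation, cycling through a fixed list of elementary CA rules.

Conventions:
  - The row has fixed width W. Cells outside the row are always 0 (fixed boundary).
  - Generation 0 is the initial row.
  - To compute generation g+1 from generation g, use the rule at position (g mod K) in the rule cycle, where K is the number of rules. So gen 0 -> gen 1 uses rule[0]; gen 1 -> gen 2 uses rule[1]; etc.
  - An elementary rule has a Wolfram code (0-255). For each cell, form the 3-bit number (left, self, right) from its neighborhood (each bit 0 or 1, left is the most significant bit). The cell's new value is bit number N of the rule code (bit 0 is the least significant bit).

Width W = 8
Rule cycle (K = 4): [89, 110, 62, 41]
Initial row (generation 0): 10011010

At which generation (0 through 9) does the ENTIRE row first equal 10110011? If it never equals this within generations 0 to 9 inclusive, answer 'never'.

Answer: 5

Derivation:
Gen 0: 10011010
Gen 1 (rule 89): 01011001
Gen 2 (rule 110): 11111011
Gen 3 (rule 62): 10000110
Gen 4 (rule 41): 00110100
Gen 5 (rule 89): 10110011
Gen 6 (rule 110): 11110111
Gen 7 (rule 62): 10001100
Gen 8 (rule 41): 00101001
Gen 9 (rule 89): 10000100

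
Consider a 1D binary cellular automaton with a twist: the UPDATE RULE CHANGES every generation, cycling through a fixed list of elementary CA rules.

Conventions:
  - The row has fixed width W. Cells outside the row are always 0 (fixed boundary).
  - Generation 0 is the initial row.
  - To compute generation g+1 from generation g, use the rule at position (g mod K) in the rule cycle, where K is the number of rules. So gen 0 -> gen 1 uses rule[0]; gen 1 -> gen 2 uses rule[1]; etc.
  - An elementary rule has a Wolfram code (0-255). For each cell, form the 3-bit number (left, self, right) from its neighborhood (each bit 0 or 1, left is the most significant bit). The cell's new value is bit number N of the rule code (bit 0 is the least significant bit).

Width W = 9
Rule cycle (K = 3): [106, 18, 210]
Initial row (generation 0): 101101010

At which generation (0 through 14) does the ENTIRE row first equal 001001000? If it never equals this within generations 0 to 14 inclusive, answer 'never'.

Answer: never

Derivation:
Gen 0: 101101010
Gen 1 (rule 106): 011110100
Gen 2 (rule 18): 100000010
Gen 3 (rule 210): 010000101
Gen 4 (rule 106): 100001010
Gen 5 (rule 18): 010010001
Gen 6 (rule 210): 101101010
Gen 7 (rule 106): 011110100
Gen 8 (rule 18): 100000010
Gen 9 (rule 210): 010000101
Gen 10 (rule 106): 100001010
Gen 11 (rule 18): 010010001
Gen 12 (rule 210): 101101010
Gen 13 (rule 106): 011110100
Gen 14 (rule 18): 100000010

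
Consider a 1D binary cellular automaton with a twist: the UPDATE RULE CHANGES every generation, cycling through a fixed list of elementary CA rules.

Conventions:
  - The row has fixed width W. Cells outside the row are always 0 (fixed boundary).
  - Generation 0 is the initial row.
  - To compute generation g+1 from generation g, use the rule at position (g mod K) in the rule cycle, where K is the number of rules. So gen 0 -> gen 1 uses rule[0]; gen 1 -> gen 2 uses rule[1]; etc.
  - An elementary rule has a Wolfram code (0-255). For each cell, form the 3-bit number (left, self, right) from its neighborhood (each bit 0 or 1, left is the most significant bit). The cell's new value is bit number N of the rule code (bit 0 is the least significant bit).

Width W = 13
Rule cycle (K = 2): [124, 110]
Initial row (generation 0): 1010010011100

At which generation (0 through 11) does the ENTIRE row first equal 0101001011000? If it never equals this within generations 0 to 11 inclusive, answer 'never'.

Answer: never

Derivation:
Gen 0: 1010010011100
Gen 1 (rule 124): 1111011010110
Gen 2 (rule 110): 1001111111110
Gen 3 (rule 124): 1101000000011
Gen 4 (rule 110): 1111000000111
Gen 5 (rule 124): 1001100000101
Gen 6 (rule 110): 1011100001111
Gen 7 (rule 124): 1110110001001
Gen 8 (rule 110): 1011110011011
Gen 9 (rule 124): 1110011011111
Gen 10 (rule 110): 1010111110001
Gen 11 (rule 124): 1111100011001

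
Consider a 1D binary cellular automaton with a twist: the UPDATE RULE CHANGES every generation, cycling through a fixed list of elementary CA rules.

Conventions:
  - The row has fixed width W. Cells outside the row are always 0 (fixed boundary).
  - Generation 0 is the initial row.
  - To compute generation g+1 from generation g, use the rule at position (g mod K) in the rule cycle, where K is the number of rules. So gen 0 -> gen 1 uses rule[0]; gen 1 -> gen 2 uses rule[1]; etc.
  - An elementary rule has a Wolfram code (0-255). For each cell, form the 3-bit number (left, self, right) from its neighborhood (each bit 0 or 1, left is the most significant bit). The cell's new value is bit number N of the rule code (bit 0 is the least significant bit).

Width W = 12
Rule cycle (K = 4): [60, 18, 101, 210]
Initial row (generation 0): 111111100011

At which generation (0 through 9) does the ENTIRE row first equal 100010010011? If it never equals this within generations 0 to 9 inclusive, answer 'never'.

Gen 0: 111111100011
Gen 1 (rule 60): 100000010010
Gen 2 (rule 18): 010000101101
Gen 3 (rule 101): 010110110111
Gen 4 (rule 210): 100010010011
Gen 5 (rule 60): 110011011010
Gen 6 (rule 18): 001100000001
Gen 7 (rule 101): 100101111101
Gen 8 (rule 210): 011000111100
Gen 9 (rule 60): 010100100010

Answer: 4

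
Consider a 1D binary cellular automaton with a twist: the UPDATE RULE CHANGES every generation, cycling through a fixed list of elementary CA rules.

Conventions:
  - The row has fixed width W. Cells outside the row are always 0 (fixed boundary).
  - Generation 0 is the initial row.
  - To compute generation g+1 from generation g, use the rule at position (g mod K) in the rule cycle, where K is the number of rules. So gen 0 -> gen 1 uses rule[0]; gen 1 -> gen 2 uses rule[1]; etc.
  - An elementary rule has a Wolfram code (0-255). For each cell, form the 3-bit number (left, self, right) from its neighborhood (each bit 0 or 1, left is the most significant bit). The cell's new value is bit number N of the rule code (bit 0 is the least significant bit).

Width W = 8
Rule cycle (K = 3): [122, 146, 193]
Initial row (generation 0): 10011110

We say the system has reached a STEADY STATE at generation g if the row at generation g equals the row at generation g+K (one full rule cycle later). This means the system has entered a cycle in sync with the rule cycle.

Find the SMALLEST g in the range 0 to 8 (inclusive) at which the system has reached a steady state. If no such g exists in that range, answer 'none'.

Gen 0: 10011110
Gen 1 (rule 122): 01110011
Gen 2 (rule 146): 10101100
Gen 3 (rule 193): 00000101
Gen 4 (rule 122): 00001010
Gen 5 (rule 146): 00010001
Gen 6 (rule 193): 11000100
Gen 7 (rule 122): 11101010
Gen 8 (rule 146): 01000001
Gen 9 (rule 193): 00011100
Gen 10 (rule 122): 00110110
Gen 11 (rule 146): 01000001

Answer: 8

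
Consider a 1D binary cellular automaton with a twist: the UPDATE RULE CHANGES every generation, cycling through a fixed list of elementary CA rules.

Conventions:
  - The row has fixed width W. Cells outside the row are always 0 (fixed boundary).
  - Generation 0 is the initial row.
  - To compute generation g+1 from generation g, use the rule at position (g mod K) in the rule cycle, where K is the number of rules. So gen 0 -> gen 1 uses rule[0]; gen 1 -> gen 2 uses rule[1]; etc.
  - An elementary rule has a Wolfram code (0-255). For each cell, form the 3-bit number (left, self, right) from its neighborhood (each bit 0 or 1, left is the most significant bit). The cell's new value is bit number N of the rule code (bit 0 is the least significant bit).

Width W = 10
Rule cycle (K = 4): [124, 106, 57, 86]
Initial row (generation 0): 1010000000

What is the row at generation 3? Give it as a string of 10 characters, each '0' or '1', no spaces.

Gen 0: 1010000000
Gen 1 (rule 124): 1111000000
Gen 2 (rule 106): 1001000000
Gen 3 (rule 57): 0100111111

Answer: 0100111111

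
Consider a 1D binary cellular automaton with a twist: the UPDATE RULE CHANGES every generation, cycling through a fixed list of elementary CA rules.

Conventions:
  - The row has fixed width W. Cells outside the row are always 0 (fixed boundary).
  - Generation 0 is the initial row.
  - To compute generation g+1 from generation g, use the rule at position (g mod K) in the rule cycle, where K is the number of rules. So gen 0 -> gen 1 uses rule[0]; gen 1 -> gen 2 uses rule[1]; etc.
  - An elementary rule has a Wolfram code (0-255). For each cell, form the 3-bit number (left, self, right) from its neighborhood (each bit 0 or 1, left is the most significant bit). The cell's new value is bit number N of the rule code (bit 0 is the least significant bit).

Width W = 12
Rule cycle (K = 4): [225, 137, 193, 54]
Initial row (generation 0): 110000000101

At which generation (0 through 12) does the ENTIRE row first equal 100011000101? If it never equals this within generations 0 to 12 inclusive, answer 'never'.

Gen 0: 110000000101
Gen 1 (rule 225): 010111110010
Gen 2 (rule 137): 000111100000
Gen 3 (rule 193): 110011101111
Gen 4 (rule 54): 001100010000
Gen 5 (rule 225): 100101000111
Gen 6 (rule 137): 000000010110
Gen 7 (rule 193): 111111000010
Gen 8 (rule 54): 000000100111
Gen 9 (rule 225): 111110000011
Gen 10 (rule 137): 111100111010
Gen 11 (rule 193): 011100011000
Gen 12 (rule 54): 100010100100

Answer: never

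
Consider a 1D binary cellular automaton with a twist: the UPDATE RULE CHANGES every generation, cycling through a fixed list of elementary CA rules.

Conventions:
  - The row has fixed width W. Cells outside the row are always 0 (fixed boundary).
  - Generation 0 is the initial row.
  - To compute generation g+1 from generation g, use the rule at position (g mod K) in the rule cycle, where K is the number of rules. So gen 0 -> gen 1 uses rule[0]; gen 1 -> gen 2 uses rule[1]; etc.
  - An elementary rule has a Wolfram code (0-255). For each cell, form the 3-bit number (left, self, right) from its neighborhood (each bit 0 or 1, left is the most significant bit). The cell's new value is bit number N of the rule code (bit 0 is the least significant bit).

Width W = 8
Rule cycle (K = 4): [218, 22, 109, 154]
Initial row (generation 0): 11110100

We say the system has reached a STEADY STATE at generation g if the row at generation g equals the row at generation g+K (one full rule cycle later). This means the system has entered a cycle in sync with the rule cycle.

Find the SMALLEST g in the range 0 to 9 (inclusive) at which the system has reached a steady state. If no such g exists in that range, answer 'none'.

Gen 0: 11110100
Gen 1 (rule 218): 11110010
Gen 2 (rule 22): 00001111
Gen 3 (rule 109): 11101001
Gen 4 (rule 154): 11000110
Gen 5 (rule 218): 11101111
Gen 6 (rule 22): 00000000
Gen 7 (rule 109): 11111111
Gen 8 (rule 154): 11111110
Gen 9 (rule 218): 11111111
Gen 10 (rule 22): 00000000
Gen 11 (rule 109): 11111111
Gen 12 (rule 154): 11111110
Gen 13 (rule 218): 11111111

Answer: 6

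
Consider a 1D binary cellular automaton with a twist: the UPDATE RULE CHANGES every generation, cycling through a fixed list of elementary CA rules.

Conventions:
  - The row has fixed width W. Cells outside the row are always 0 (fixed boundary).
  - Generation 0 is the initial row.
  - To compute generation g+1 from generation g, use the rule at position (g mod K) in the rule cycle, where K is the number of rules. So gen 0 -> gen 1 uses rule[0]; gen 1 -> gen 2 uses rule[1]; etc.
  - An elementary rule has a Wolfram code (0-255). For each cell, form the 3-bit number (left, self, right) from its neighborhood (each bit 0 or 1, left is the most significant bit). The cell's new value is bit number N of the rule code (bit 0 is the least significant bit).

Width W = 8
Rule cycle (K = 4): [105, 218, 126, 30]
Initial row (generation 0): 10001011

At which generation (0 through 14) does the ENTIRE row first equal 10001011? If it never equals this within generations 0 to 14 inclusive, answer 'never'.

Answer: 0

Derivation:
Gen 0: 10001011
Gen 1 (rule 105): 00100111
Gen 2 (rule 218): 01011111
Gen 3 (rule 126): 11110001
Gen 4 (rule 30): 10001011
Gen 5 (rule 105): 00100111
Gen 6 (rule 218): 01011111
Gen 7 (rule 126): 11110001
Gen 8 (rule 30): 10001011
Gen 9 (rule 105): 00100111
Gen 10 (rule 218): 01011111
Gen 11 (rule 126): 11110001
Gen 12 (rule 30): 10001011
Gen 13 (rule 105): 00100111
Gen 14 (rule 218): 01011111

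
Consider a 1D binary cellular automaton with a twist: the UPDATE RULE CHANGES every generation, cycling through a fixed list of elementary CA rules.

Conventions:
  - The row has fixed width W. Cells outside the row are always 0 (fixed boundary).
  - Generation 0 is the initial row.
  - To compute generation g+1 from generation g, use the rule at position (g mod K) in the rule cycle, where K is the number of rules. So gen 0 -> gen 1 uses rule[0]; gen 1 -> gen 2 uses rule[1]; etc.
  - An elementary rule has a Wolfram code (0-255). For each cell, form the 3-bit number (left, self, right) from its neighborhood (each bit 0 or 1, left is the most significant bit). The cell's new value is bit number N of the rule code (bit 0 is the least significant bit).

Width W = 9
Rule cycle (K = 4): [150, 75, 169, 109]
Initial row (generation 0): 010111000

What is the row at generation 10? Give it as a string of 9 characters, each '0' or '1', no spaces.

Answer: 111111010

Derivation:
Gen 0: 010111000
Gen 1 (rule 150): 110010100
Gen 2 (rule 75): 110100001
Gen 3 (rule 169): 101001100
Gen 4 (rule 109): 111001101
Gen 5 (rule 150): 010110001
Gen 6 (rule 75): 100110110
Gen 7 (rule 169): 000101100
Gen 8 (rule 109): 110111101
Gen 9 (rule 150): 000011001
Gen 10 (rule 75): 111111010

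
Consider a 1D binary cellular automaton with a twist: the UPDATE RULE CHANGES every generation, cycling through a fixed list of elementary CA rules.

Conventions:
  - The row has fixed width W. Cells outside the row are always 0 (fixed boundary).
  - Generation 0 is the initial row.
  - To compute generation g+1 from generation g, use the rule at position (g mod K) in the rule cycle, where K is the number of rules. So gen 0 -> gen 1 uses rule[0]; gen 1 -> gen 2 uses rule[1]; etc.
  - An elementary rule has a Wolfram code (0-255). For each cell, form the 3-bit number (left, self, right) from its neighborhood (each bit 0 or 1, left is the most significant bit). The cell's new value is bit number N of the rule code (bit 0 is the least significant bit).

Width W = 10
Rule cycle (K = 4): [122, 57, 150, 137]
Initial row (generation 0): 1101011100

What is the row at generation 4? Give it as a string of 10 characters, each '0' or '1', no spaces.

Answer: 1100111100

Derivation:
Gen 0: 1101011100
Gen 1 (rule 122): 1110110110
Gen 2 (rule 57): 1001101101
Gen 3 (rule 150): 1110000001
Gen 4 (rule 137): 1100111100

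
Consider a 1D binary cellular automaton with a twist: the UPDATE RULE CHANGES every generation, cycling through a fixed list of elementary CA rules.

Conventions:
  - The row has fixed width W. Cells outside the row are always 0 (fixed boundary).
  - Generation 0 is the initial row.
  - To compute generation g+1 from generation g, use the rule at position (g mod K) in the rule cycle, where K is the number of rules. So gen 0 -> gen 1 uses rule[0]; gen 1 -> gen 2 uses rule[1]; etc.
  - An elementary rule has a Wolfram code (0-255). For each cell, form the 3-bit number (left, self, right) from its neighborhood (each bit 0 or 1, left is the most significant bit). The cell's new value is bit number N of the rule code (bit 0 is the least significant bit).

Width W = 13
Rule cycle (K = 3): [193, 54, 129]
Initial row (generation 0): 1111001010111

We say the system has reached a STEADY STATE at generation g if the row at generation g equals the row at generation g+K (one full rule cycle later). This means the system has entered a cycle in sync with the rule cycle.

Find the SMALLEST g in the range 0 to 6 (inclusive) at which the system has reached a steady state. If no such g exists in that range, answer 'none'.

Answer: none

Derivation:
Gen 0: 1111001010111
Gen 1 (rule 193): 0111000000011
Gen 2 (rule 54): 1000100000100
Gen 3 (rule 129): 0010001110001
Gen 4 (rule 193): 1000100110100
Gen 5 (rule 54): 1101111001110
Gen 6 (rule 129): 0000110000100
Gen 7 (rule 193): 1110010110001
Gen 8 (rule 54): 0001111001011
Gen 9 (rule 129): 1100110000000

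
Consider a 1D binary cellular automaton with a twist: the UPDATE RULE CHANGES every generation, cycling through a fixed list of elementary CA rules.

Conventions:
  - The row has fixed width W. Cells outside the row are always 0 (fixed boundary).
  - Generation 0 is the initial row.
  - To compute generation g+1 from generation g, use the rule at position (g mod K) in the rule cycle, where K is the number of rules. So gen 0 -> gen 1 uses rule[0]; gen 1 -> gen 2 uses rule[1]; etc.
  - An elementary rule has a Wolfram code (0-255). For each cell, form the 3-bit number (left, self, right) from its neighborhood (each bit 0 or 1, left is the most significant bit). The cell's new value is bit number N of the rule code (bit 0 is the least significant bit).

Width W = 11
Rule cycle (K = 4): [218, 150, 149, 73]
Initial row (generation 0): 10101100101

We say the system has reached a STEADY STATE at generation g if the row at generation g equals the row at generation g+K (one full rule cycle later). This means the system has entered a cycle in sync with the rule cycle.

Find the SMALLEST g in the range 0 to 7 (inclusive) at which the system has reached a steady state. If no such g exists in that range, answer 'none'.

Gen 0: 10101100101
Gen 1 (rule 218): 00001111000
Gen 2 (rule 150): 00010110100
Gen 3 (rule 149): 11010000111
Gen 4 (rule 73): 11000110101
Gen 5 (rule 218): 11101110000
Gen 6 (rule 150): 01000101000
Gen 7 (rule 149): 01110101111
Gen 8 (rule 73): 01010001001
Gen 9 (rule 218): 10001010110
Gen 10 (rule 150): 11011010001
Gen 11 (rule 149): 00000011101

Answer: none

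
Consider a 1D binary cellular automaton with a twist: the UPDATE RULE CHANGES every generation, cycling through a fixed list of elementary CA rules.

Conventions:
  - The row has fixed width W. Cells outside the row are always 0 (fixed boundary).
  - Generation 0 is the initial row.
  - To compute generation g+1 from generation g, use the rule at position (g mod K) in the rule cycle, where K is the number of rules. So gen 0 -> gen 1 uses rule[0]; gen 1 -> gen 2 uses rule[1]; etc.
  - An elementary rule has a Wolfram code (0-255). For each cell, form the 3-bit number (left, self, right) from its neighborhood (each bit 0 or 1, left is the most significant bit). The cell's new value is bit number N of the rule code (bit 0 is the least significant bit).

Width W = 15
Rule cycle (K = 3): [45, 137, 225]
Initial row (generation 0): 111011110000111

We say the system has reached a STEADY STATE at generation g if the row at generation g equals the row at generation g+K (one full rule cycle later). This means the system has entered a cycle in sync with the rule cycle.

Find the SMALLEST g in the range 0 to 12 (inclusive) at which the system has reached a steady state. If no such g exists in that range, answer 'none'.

Gen 0: 111011110000111
Gen 1 (rule 45): 100110000110100
Gen 2 (rule 137): 000100110100001
Gen 3 (rule 225): 110000011001100
Gen 4 (rule 45): 100111010001001
Gen 5 (rule 137): 000110000100000
Gen 6 (rule 225): 110010110001111
Gen 7 (rule 45): 100011100101000
Gen 8 (rule 137): 001011000000011
Gen 9 (rule 225): 100101011111001
Gen 10 (rule 45): 100111110000001
Gen 11 (rule 137): 000111100111100
Gen 12 (rule 225): 110011100011101
Gen 13 (rule 45): 100010001010011
Gen 14 (rule 137): 001000100000010
Gen 15 (rule 225): 100010001111000

Answer: none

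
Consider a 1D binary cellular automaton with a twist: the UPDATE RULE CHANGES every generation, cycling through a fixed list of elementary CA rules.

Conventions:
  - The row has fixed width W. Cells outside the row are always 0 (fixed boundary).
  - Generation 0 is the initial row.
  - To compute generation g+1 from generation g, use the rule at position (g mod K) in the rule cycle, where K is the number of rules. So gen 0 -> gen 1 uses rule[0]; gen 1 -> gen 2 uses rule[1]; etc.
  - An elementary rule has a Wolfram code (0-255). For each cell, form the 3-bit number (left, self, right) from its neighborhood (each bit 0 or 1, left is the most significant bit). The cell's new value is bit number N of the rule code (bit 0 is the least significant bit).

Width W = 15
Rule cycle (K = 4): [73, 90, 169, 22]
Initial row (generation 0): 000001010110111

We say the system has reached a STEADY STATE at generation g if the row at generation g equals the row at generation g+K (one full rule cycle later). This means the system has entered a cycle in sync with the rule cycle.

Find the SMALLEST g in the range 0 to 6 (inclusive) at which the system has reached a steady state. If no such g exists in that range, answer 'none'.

Gen 0: 000001010110111
Gen 1 (rule 73): 111100000110101
Gen 2 (rule 90): 100110001110000
Gen 3 (rule 169): 000100101100111
Gen 4 (rule 22): 001111100011000
Gen 5 (rule 73): 101000101011011
Gen 6 (rule 90): 000101000011011
Gen 7 (rule 169): 110010011010110
Gen 8 (rule 22): 001111100010001
Gen 9 (rule 73): 101000101000100
Gen 10 (rule 90): 000101000101010

Answer: none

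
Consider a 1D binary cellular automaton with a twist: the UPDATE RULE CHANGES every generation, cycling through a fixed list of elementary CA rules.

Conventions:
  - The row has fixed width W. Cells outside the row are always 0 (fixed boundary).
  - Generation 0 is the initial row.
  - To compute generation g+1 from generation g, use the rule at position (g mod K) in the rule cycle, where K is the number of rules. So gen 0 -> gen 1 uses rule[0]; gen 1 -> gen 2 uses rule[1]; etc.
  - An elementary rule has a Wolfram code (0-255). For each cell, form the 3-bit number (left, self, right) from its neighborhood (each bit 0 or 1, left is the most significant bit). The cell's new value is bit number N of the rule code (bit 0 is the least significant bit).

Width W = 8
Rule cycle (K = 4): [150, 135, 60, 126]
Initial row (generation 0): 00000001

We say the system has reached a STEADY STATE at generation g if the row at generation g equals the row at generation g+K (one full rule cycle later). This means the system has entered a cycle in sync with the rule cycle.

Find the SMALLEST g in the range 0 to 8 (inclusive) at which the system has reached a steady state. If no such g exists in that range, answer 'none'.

Gen 0: 00000001
Gen 1 (rule 150): 00000011
Gen 2 (rule 135): 11111100
Gen 3 (rule 60): 10000010
Gen 4 (rule 126): 11000111
Gen 5 (rule 150): 00101010
Gen 6 (rule 135): 11101010
Gen 7 (rule 60): 10011111
Gen 8 (rule 126): 11110001
Gen 9 (rule 150): 01101011
Gen 10 (rule 135): 10001000
Gen 11 (rule 60): 11001100
Gen 12 (rule 126): 11111110

Answer: none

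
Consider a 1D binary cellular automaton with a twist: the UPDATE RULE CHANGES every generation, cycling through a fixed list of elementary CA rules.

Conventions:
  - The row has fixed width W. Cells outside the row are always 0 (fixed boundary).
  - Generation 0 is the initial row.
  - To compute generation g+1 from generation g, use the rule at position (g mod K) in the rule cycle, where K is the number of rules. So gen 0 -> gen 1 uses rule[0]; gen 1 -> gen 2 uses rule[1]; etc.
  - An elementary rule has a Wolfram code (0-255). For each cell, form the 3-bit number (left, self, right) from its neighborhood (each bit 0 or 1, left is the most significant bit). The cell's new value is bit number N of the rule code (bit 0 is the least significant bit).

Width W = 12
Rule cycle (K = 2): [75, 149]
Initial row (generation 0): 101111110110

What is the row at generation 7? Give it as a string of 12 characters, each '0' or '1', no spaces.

Gen 0: 101111110110
Gen 1 (rule 75): 001000010110
Gen 2 (rule 149): 101111010001
Gen 3 (rule 75): 001001000110
Gen 4 (rule 149): 101101110001
Gen 5 (rule 75): 001101010110
Gen 6 (rule 149): 100001010001
Gen 7 (rule 75): 001110000110

Answer: 001110000110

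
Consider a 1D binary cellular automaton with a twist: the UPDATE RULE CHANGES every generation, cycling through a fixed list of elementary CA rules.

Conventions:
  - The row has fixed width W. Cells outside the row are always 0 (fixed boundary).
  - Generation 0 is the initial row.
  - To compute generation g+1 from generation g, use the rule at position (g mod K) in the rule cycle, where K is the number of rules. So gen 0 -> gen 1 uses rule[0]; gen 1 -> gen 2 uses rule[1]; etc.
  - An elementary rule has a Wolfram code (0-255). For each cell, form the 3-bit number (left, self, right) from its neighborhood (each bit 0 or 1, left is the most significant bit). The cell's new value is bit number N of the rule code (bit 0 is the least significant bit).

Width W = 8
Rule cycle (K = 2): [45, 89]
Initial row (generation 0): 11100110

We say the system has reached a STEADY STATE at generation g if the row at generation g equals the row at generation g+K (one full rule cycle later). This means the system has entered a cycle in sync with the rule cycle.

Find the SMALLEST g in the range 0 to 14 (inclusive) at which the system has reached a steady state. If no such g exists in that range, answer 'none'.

Gen 0: 11100110
Gen 1 (rule 45): 10000100
Gen 2 (rule 89): 01110011
Gen 3 (rule 45): 01000010
Gen 4 (rule 89): 00111001
Gen 5 (rule 45): 10100001
Gen 6 (rule 89): 00011100
Gen 7 (rule 45): 11010001
Gen 8 (rule 89): 11001100
Gen 9 (rule 45): 10001001
Gen 10 (rule 89): 01100100
Gen 11 (rule 45): 01000101
Gen 12 (rule 89): 00110000
Gen 13 (rule 45): 10100111
Gen 14 (rule 89): 00010101
Gen 15 (rule 45): 11011111
Gen 16 (rule 89): 11010001

Answer: none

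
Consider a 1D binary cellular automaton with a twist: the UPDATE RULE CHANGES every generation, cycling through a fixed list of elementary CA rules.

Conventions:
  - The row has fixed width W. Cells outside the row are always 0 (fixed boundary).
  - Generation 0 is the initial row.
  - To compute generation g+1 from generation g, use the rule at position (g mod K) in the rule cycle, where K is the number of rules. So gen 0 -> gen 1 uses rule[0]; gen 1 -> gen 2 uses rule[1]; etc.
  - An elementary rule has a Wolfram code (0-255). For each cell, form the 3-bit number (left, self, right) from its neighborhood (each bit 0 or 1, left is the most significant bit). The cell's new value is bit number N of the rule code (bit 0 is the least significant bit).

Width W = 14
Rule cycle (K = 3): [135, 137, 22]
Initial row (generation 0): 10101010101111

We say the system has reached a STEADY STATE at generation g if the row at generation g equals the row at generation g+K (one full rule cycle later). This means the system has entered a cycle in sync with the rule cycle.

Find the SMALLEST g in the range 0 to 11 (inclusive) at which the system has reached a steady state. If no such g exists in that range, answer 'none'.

Gen 0: 10101010101111
Gen 1 (rule 135): 10101010100110
Gen 2 (rule 137): 00000000000100
Gen 3 (rule 22): 00000000001110
Gen 4 (rule 135): 11111111110100
Gen 5 (rule 137): 11111111100001
Gen 6 (rule 22): 00000000010011
Gen 7 (rule 135): 11111111110100
Gen 8 (rule 137): 11111111100001
Gen 9 (rule 22): 00000000010011
Gen 10 (rule 135): 11111111110100
Gen 11 (rule 137): 11111111100001
Gen 12 (rule 22): 00000000010011
Gen 13 (rule 135): 11111111110100
Gen 14 (rule 137): 11111111100001

Answer: 4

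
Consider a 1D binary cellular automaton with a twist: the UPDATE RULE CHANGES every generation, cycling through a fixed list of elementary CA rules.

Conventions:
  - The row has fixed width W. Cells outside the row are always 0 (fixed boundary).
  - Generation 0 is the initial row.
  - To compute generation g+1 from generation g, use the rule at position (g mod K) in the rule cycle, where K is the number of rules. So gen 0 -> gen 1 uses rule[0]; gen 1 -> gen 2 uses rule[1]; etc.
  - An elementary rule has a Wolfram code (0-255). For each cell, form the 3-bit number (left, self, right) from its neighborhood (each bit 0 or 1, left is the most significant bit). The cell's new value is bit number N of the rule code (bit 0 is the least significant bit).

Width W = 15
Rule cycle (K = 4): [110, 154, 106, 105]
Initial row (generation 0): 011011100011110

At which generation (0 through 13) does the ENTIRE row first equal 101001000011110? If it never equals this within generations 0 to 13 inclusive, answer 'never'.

Answer: never

Derivation:
Gen 0: 011011100011110
Gen 1 (rule 110): 111110100110010
Gen 2 (rule 154): 111100011101101
Gen 3 (rule 106): 100100110111110
Gen 4 (rule 105): 000000111100010
Gen 5 (rule 110): 000001100100110
Gen 6 (rule 154): 000011011011101
Gen 7 (rule 106): 000111111110110
Gen 8 (rule 105): 110100000011110
Gen 9 (rule 110): 111100000110010
Gen 10 (rule 154): 111010001101101
Gen 11 (rule 106): 101100011111110
Gen 12 (rule 105): 011101010000010
Gen 13 (rule 110): 110111110000110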